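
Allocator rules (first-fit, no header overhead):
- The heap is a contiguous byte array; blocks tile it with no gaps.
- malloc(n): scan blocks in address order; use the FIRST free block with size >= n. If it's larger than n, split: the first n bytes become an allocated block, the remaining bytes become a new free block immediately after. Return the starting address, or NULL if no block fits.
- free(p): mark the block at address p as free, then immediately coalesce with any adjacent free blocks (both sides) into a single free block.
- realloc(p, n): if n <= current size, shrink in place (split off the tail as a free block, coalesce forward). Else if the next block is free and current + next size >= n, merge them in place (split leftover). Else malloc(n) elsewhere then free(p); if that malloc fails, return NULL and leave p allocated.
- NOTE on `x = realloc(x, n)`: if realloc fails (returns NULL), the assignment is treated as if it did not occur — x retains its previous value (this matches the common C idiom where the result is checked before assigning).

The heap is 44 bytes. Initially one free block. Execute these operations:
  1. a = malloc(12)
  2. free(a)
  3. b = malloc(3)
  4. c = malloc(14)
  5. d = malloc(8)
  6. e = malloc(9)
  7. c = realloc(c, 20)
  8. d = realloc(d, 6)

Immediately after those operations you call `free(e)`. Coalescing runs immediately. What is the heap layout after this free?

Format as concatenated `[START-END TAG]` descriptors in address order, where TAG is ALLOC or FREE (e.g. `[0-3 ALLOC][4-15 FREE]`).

Op 1: a = malloc(12) -> a = 0; heap: [0-11 ALLOC][12-43 FREE]
Op 2: free(a) -> (freed a); heap: [0-43 FREE]
Op 3: b = malloc(3) -> b = 0; heap: [0-2 ALLOC][3-43 FREE]
Op 4: c = malloc(14) -> c = 3; heap: [0-2 ALLOC][3-16 ALLOC][17-43 FREE]
Op 5: d = malloc(8) -> d = 17; heap: [0-2 ALLOC][3-16 ALLOC][17-24 ALLOC][25-43 FREE]
Op 6: e = malloc(9) -> e = 25; heap: [0-2 ALLOC][3-16 ALLOC][17-24 ALLOC][25-33 ALLOC][34-43 FREE]
Op 7: c = realloc(c, 20) -> NULL (c unchanged); heap: [0-2 ALLOC][3-16 ALLOC][17-24 ALLOC][25-33 ALLOC][34-43 FREE]
Op 8: d = realloc(d, 6) -> d = 17; heap: [0-2 ALLOC][3-16 ALLOC][17-22 ALLOC][23-24 FREE][25-33 ALLOC][34-43 FREE]
free(e): e = 25 -> block [25-33 ALLOC]; mark free, coalesce with adjacent free neighbors -> [0-2 ALLOC][3-16 ALLOC][17-22 ALLOC][23-43 FREE]

Answer: [0-2 ALLOC][3-16 ALLOC][17-22 ALLOC][23-43 FREE]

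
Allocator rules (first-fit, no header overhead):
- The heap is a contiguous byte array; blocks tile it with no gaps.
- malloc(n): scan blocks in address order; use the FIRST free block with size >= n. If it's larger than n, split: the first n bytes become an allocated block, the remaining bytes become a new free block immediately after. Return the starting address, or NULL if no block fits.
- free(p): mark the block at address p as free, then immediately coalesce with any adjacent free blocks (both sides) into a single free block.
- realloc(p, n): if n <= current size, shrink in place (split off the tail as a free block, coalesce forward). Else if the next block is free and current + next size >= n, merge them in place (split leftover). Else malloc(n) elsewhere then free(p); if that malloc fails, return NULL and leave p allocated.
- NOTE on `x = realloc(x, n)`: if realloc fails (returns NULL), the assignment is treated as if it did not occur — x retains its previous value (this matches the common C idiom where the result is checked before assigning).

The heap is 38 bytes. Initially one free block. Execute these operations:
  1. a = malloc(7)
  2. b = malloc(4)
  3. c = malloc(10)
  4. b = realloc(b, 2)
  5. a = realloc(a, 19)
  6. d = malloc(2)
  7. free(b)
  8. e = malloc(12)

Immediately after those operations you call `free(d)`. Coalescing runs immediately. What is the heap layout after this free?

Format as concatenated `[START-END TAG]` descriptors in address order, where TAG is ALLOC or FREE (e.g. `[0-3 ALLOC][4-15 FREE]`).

Answer: [0-6 ALLOC][7-10 FREE][11-20 ALLOC][21-32 ALLOC][33-37 FREE]

Derivation:
Op 1: a = malloc(7) -> a = 0; heap: [0-6 ALLOC][7-37 FREE]
Op 2: b = malloc(4) -> b = 7; heap: [0-6 ALLOC][7-10 ALLOC][11-37 FREE]
Op 3: c = malloc(10) -> c = 11; heap: [0-6 ALLOC][7-10 ALLOC][11-20 ALLOC][21-37 FREE]
Op 4: b = realloc(b, 2) -> b = 7; heap: [0-6 ALLOC][7-8 ALLOC][9-10 FREE][11-20 ALLOC][21-37 FREE]
Op 5: a = realloc(a, 19) -> NULL (a unchanged); heap: [0-6 ALLOC][7-8 ALLOC][9-10 FREE][11-20 ALLOC][21-37 FREE]
Op 6: d = malloc(2) -> d = 9; heap: [0-6 ALLOC][7-8 ALLOC][9-10 ALLOC][11-20 ALLOC][21-37 FREE]
Op 7: free(b) -> (freed b); heap: [0-6 ALLOC][7-8 FREE][9-10 ALLOC][11-20 ALLOC][21-37 FREE]
Op 8: e = malloc(12) -> e = 21; heap: [0-6 ALLOC][7-8 FREE][9-10 ALLOC][11-20 ALLOC][21-32 ALLOC][33-37 FREE]
free(d): d = 9 -> block [9-10 ALLOC]; mark free, coalesce with adjacent free neighbors -> [0-6 ALLOC][7-10 FREE][11-20 ALLOC][21-32 ALLOC][33-37 FREE]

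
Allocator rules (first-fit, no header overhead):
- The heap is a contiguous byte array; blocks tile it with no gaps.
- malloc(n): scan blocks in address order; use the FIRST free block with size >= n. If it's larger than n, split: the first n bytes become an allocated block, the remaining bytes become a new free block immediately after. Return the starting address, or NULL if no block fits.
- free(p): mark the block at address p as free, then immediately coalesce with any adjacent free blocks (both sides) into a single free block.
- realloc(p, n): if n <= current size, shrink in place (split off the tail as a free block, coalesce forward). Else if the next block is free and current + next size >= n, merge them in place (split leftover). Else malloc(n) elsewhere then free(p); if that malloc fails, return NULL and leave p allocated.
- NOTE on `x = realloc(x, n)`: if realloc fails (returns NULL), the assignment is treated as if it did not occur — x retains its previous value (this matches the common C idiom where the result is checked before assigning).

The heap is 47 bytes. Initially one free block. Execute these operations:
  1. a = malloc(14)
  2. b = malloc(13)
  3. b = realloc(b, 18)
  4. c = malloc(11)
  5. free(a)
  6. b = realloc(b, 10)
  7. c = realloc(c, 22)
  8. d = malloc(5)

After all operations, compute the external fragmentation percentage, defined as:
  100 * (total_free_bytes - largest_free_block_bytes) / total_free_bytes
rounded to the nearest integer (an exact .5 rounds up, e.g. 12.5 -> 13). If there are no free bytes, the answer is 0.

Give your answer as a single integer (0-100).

Answer: 57

Derivation:
Op 1: a = malloc(14) -> a = 0; heap: [0-13 ALLOC][14-46 FREE]
Op 2: b = malloc(13) -> b = 14; heap: [0-13 ALLOC][14-26 ALLOC][27-46 FREE]
Op 3: b = realloc(b, 18) -> b = 14; heap: [0-13 ALLOC][14-31 ALLOC][32-46 FREE]
Op 4: c = malloc(11) -> c = 32; heap: [0-13 ALLOC][14-31 ALLOC][32-42 ALLOC][43-46 FREE]
Op 5: free(a) -> (freed a); heap: [0-13 FREE][14-31 ALLOC][32-42 ALLOC][43-46 FREE]
Op 6: b = realloc(b, 10) -> b = 14; heap: [0-13 FREE][14-23 ALLOC][24-31 FREE][32-42 ALLOC][43-46 FREE]
Op 7: c = realloc(c, 22) -> NULL (c unchanged); heap: [0-13 FREE][14-23 ALLOC][24-31 FREE][32-42 ALLOC][43-46 FREE]
Op 8: d = malloc(5) -> d = 0; heap: [0-4 ALLOC][5-13 FREE][14-23 ALLOC][24-31 FREE][32-42 ALLOC][43-46 FREE]
Free blocks: [9 8 4] total_free=21 largest=9 -> 100*(21-9)/21 = 1200/21 ≈ 57.143 -> rounds to 57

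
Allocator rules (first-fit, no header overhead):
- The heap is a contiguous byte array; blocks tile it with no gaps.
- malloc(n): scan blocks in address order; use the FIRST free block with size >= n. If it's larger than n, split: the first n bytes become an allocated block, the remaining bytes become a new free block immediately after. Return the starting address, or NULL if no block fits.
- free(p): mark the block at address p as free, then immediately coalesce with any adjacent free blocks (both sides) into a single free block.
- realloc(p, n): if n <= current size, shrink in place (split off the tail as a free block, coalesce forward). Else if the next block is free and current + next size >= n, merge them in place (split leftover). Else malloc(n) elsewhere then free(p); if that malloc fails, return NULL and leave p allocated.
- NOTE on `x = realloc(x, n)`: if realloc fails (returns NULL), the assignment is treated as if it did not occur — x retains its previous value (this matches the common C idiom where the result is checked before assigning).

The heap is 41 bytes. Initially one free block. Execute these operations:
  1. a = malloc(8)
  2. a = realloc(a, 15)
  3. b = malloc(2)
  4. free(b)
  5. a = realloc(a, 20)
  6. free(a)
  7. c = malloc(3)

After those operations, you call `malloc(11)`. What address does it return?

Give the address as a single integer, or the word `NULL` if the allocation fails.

Answer: 3

Derivation:
Op 1: a = malloc(8) -> a = 0; heap: [0-7 ALLOC][8-40 FREE]
Op 2: a = realloc(a, 15) -> a = 0; heap: [0-14 ALLOC][15-40 FREE]
Op 3: b = malloc(2) -> b = 15; heap: [0-14 ALLOC][15-16 ALLOC][17-40 FREE]
Op 4: free(b) -> (freed b); heap: [0-14 ALLOC][15-40 FREE]
Op 5: a = realloc(a, 20) -> a = 0; heap: [0-19 ALLOC][20-40 FREE]
Op 6: free(a) -> (freed a); heap: [0-40 FREE]
Op 7: c = malloc(3) -> c = 0; heap: [0-2 ALLOC][3-40 FREE]
malloc(11): first-fit scan over [0-2 ALLOC][3-40 FREE] -> 3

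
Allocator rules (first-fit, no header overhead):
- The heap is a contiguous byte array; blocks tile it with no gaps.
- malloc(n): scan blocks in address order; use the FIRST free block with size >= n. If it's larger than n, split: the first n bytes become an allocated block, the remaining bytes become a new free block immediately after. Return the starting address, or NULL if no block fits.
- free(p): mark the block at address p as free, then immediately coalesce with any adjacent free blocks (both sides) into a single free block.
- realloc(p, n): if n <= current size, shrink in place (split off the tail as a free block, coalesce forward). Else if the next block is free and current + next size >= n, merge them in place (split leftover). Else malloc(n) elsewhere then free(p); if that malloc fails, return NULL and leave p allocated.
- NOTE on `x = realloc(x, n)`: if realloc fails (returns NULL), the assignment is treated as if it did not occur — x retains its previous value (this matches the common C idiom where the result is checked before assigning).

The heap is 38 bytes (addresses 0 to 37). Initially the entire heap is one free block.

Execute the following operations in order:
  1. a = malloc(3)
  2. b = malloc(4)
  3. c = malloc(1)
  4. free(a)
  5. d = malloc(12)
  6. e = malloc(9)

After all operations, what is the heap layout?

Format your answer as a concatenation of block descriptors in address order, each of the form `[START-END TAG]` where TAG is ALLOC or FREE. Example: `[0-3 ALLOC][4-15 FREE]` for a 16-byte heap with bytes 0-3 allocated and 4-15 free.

Answer: [0-2 FREE][3-6 ALLOC][7-7 ALLOC][8-19 ALLOC][20-28 ALLOC][29-37 FREE]

Derivation:
Op 1: a = malloc(3) -> a = 0; heap: [0-2 ALLOC][3-37 FREE]
Op 2: b = malloc(4) -> b = 3; heap: [0-2 ALLOC][3-6 ALLOC][7-37 FREE]
Op 3: c = malloc(1) -> c = 7; heap: [0-2 ALLOC][3-6 ALLOC][7-7 ALLOC][8-37 FREE]
Op 4: free(a) -> (freed a); heap: [0-2 FREE][3-6 ALLOC][7-7 ALLOC][8-37 FREE]
Op 5: d = malloc(12) -> d = 8; heap: [0-2 FREE][3-6 ALLOC][7-7 ALLOC][8-19 ALLOC][20-37 FREE]
Op 6: e = malloc(9) -> e = 20; heap: [0-2 FREE][3-6 ALLOC][7-7 ALLOC][8-19 ALLOC][20-28 ALLOC][29-37 FREE]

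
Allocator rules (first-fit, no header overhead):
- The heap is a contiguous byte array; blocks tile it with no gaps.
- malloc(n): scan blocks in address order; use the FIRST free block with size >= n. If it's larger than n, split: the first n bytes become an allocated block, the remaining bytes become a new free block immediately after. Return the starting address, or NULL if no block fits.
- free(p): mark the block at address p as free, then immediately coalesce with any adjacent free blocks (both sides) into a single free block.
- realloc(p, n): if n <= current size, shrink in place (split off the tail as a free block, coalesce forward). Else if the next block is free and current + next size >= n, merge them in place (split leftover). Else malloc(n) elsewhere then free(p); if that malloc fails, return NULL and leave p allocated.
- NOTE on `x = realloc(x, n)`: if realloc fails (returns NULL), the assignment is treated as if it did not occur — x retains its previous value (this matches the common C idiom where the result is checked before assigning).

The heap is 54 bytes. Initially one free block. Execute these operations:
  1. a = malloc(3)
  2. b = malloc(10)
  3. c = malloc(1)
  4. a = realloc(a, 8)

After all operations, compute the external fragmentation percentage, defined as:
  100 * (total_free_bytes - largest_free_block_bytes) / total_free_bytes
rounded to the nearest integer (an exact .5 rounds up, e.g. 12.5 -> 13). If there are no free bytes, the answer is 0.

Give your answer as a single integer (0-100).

Answer: 9

Derivation:
Op 1: a = malloc(3) -> a = 0; heap: [0-2 ALLOC][3-53 FREE]
Op 2: b = malloc(10) -> b = 3; heap: [0-2 ALLOC][3-12 ALLOC][13-53 FREE]
Op 3: c = malloc(1) -> c = 13; heap: [0-2 ALLOC][3-12 ALLOC][13-13 ALLOC][14-53 FREE]
Op 4: a = realloc(a, 8) -> a = 14; heap: [0-2 FREE][3-12 ALLOC][13-13 ALLOC][14-21 ALLOC][22-53 FREE]
Free blocks: [3 32] total_free=35 largest=32 -> 100*(35-32)/35 = 300/35 ≈ 8.571 -> rounds to 9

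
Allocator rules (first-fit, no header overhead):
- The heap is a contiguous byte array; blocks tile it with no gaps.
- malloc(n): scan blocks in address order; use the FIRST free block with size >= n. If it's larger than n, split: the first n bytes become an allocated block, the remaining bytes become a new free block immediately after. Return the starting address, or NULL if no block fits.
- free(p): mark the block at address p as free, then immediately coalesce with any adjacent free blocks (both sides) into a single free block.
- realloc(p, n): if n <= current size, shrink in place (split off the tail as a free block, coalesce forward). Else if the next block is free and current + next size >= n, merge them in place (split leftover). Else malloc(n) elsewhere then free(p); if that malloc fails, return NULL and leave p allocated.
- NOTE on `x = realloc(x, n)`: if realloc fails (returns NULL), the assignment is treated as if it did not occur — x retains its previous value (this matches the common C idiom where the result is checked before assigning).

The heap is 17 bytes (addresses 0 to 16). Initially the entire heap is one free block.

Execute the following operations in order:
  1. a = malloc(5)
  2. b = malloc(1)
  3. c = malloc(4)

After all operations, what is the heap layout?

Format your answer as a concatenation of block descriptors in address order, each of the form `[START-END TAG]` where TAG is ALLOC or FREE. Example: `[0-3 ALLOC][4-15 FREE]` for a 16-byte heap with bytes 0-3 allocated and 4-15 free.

Op 1: a = malloc(5) -> a = 0; heap: [0-4 ALLOC][5-16 FREE]
Op 2: b = malloc(1) -> b = 5; heap: [0-4 ALLOC][5-5 ALLOC][6-16 FREE]
Op 3: c = malloc(4) -> c = 6; heap: [0-4 ALLOC][5-5 ALLOC][6-9 ALLOC][10-16 FREE]

Answer: [0-4 ALLOC][5-5 ALLOC][6-9 ALLOC][10-16 FREE]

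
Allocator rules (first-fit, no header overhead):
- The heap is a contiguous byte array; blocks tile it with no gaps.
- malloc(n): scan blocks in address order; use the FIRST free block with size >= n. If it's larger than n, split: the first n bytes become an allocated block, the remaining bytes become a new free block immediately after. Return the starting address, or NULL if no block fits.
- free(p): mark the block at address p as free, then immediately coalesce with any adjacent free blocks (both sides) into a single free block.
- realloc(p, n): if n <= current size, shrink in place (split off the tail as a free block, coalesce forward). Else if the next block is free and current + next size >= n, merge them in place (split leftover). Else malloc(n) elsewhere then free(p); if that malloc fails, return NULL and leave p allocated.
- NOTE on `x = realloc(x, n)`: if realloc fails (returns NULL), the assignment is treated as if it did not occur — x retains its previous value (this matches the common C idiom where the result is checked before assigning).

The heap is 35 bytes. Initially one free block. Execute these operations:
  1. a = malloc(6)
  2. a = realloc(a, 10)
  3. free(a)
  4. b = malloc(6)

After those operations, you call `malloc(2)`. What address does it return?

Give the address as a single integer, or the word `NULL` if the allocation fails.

Answer: 6

Derivation:
Op 1: a = malloc(6) -> a = 0; heap: [0-5 ALLOC][6-34 FREE]
Op 2: a = realloc(a, 10) -> a = 0; heap: [0-9 ALLOC][10-34 FREE]
Op 3: free(a) -> (freed a); heap: [0-34 FREE]
Op 4: b = malloc(6) -> b = 0; heap: [0-5 ALLOC][6-34 FREE]
malloc(2): first-fit scan over [0-5 ALLOC][6-34 FREE] -> 6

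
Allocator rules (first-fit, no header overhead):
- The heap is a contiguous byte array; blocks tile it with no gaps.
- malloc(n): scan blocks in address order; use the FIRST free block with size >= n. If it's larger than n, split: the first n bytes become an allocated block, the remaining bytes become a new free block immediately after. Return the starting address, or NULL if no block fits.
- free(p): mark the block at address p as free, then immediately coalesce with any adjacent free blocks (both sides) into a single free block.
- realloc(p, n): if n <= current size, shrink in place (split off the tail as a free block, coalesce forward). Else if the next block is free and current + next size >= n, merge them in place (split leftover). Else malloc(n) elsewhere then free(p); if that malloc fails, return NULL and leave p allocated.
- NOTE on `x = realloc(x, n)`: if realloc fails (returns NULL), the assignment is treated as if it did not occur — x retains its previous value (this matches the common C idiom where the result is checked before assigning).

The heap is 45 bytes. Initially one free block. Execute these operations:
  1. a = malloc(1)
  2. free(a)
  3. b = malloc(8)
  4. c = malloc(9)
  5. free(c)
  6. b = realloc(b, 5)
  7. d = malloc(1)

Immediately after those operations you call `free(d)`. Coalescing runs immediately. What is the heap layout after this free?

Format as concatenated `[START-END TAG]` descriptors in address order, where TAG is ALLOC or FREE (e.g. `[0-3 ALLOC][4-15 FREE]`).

Answer: [0-4 ALLOC][5-44 FREE]

Derivation:
Op 1: a = malloc(1) -> a = 0; heap: [0-0 ALLOC][1-44 FREE]
Op 2: free(a) -> (freed a); heap: [0-44 FREE]
Op 3: b = malloc(8) -> b = 0; heap: [0-7 ALLOC][8-44 FREE]
Op 4: c = malloc(9) -> c = 8; heap: [0-7 ALLOC][8-16 ALLOC][17-44 FREE]
Op 5: free(c) -> (freed c); heap: [0-7 ALLOC][8-44 FREE]
Op 6: b = realloc(b, 5) -> b = 0; heap: [0-4 ALLOC][5-44 FREE]
Op 7: d = malloc(1) -> d = 5; heap: [0-4 ALLOC][5-5 ALLOC][6-44 FREE]
free(d): d = 5 -> block [5-5 ALLOC]; mark free, coalesce with adjacent free neighbors -> [0-4 ALLOC][5-44 FREE]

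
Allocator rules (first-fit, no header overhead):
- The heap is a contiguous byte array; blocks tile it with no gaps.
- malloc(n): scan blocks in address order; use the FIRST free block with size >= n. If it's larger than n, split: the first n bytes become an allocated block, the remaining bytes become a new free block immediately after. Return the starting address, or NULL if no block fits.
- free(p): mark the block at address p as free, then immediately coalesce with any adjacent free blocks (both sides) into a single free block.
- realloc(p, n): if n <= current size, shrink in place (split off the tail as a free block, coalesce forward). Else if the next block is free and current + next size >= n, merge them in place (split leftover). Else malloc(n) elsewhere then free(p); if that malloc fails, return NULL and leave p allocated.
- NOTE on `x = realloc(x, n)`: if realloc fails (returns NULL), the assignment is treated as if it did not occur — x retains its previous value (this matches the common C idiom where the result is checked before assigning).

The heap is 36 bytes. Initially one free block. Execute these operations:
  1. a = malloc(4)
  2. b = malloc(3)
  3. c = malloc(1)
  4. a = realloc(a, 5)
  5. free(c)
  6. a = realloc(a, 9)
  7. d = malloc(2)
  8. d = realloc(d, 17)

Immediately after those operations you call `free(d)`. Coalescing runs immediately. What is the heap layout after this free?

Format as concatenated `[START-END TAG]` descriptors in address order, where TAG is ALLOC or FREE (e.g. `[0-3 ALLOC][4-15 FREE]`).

Answer: [0-3 FREE][4-6 ALLOC][7-7 FREE][8-16 ALLOC][17-35 FREE]

Derivation:
Op 1: a = malloc(4) -> a = 0; heap: [0-3 ALLOC][4-35 FREE]
Op 2: b = malloc(3) -> b = 4; heap: [0-3 ALLOC][4-6 ALLOC][7-35 FREE]
Op 3: c = malloc(1) -> c = 7; heap: [0-3 ALLOC][4-6 ALLOC][7-7 ALLOC][8-35 FREE]
Op 4: a = realloc(a, 5) -> a = 8; heap: [0-3 FREE][4-6 ALLOC][7-7 ALLOC][8-12 ALLOC][13-35 FREE]
Op 5: free(c) -> (freed c); heap: [0-3 FREE][4-6 ALLOC][7-7 FREE][8-12 ALLOC][13-35 FREE]
Op 6: a = realloc(a, 9) -> a = 8; heap: [0-3 FREE][4-6 ALLOC][7-7 FREE][8-16 ALLOC][17-35 FREE]
Op 7: d = malloc(2) -> d = 0; heap: [0-1 ALLOC][2-3 FREE][4-6 ALLOC][7-7 FREE][8-16 ALLOC][17-35 FREE]
Op 8: d = realloc(d, 17) -> d = 17; heap: [0-3 FREE][4-6 ALLOC][7-7 FREE][8-16 ALLOC][17-33 ALLOC][34-35 FREE]
free(d): d = 17 -> block [17-33 ALLOC]; mark free, coalesce with adjacent free neighbors -> [0-3 FREE][4-6 ALLOC][7-7 FREE][8-16 ALLOC][17-35 FREE]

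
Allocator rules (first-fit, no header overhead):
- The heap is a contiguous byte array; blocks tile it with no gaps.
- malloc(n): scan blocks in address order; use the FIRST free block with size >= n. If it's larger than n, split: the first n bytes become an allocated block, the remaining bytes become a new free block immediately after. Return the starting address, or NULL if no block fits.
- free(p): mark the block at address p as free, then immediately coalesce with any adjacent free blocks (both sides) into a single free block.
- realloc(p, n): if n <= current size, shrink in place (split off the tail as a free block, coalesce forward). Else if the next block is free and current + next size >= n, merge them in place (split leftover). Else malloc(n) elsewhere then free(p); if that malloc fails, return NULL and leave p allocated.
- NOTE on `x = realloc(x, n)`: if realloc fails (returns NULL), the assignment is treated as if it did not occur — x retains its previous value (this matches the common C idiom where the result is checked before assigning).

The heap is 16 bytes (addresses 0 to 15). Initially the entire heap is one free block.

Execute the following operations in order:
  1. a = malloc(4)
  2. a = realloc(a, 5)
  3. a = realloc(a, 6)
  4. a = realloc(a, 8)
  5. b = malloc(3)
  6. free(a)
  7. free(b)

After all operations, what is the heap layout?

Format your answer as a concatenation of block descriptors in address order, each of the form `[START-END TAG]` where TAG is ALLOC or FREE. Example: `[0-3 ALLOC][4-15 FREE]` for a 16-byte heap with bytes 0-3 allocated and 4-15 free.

Op 1: a = malloc(4) -> a = 0; heap: [0-3 ALLOC][4-15 FREE]
Op 2: a = realloc(a, 5) -> a = 0; heap: [0-4 ALLOC][5-15 FREE]
Op 3: a = realloc(a, 6) -> a = 0; heap: [0-5 ALLOC][6-15 FREE]
Op 4: a = realloc(a, 8) -> a = 0; heap: [0-7 ALLOC][8-15 FREE]
Op 5: b = malloc(3) -> b = 8; heap: [0-7 ALLOC][8-10 ALLOC][11-15 FREE]
Op 6: free(a) -> (freed a); heap: [0-7 FREE][8-10 ALLOC][11-15 FREE]
Op 7: free(b) -> (freed b); heap: [0-15 FREE]

Answer: [0-15 FREE]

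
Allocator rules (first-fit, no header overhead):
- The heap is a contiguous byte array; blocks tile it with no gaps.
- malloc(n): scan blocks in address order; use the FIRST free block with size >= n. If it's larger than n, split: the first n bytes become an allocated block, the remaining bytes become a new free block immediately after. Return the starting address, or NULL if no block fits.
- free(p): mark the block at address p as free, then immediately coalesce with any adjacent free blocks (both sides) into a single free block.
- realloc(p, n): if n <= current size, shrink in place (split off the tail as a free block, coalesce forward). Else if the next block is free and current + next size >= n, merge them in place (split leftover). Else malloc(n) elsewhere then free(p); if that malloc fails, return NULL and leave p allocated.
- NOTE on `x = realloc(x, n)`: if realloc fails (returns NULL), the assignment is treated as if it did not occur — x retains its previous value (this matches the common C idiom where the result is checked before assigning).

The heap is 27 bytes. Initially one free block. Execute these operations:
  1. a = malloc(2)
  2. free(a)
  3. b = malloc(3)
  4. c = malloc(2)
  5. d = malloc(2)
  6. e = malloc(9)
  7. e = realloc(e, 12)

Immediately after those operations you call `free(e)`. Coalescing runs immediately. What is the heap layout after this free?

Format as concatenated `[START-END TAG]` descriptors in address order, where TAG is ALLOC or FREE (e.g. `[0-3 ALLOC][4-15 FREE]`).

Answer: [0-2 ALLOC][3-4 ALLOC][5-6 ALLOC][7-26 FREE]

Derivation:
Op 1: a = malloc(2) -> a = 0; heap: [0-1 ALLOC][2-26 FREE]
Op 2: free(a) -> (freed a); heap: [0-26 FREE]
Op 3: b = malloc(3) -> b = 0; heap: [0-2 ALLOC][3-26 FREE]
Op 4: c = malloc(2) -> c = 3; heap: [0-2 ALLOC][3-4 ALLOC][5-26 FREE]
Op 5: d = malloc(2) -> d = 5; heap: [0-2 ALLOC][3-4 ALLOC][5-6 ALLOC][7-26 FREE]
Op 6: e = malloc(9) -> e = 7; heap: [0-2 ALLOC][3-4 ALLOC][5-6 ALLOC][7-15 ALLOC][16-26 FREE]
Op 7: e = realloc(e, 12) -> e = 7; heap: [0-2 ALLOC][3-4 ALLOC][5-6 ALLOC][7-18 ALLOC][19-26 FREE]
free(e): e = 7 -> block [7-18 ALLOC]; mark free, coalesce with adjacent free neighbors -> [0-2 ALLOC][3-4 ALLOC][5-6 ALLOC][7-26 FREE]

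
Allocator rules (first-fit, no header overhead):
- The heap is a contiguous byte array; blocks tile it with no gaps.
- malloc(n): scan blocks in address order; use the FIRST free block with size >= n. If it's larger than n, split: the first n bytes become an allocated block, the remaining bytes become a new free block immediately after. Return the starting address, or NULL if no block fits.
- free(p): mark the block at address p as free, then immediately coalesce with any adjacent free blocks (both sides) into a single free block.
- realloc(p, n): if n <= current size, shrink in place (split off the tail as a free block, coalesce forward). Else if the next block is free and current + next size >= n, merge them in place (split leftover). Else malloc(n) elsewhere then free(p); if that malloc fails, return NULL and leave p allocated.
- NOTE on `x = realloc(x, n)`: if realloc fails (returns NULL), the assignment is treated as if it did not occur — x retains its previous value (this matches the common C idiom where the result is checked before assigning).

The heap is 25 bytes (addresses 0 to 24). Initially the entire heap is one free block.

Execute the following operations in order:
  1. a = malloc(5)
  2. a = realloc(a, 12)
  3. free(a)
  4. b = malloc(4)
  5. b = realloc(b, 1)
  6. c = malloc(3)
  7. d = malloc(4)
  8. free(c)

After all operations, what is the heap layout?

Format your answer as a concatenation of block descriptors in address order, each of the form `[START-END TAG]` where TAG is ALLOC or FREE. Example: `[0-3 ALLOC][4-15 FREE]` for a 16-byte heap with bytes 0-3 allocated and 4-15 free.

Op 1: a = malloc(5) -> a = 0; heap: [0-4 ALLOC][5-24 FREE]
Op 2: a = realloc(a, 12) -> a = 0; heap: [0-11 ALLOC][12-24 FREE]
Op 3: free(a) -> (freed a); heap: [0-24 FREE]
Op 4: b = malloc(4) -> b = 0; heap: [0-3 ALLOC][4-24 FREE]
Op 5: b = realloc(b, 1) -> b = 0; heap: [0-0 ALLOC][1-24 FREE]
Op 6: c = malloc(3) -> c = 1; heap: [0-0 ALLOC][1-3 ALLOC][4-24 FREE]
Op 7: d = malloc(4) -> d = 4; heap: [0-0 ALLOC][1-3 ALLOC][4-7 ALLOC][8-24 FREE]
Op 8: free(c) -> (freed c); heap: [0-0 ALLOC][1-3 FREE][4-7 ALLOC][8-24 FREE]

Answer: [0-0 ALLOC][1-3 FREE][4-7 ALLOC][8-24 FREE]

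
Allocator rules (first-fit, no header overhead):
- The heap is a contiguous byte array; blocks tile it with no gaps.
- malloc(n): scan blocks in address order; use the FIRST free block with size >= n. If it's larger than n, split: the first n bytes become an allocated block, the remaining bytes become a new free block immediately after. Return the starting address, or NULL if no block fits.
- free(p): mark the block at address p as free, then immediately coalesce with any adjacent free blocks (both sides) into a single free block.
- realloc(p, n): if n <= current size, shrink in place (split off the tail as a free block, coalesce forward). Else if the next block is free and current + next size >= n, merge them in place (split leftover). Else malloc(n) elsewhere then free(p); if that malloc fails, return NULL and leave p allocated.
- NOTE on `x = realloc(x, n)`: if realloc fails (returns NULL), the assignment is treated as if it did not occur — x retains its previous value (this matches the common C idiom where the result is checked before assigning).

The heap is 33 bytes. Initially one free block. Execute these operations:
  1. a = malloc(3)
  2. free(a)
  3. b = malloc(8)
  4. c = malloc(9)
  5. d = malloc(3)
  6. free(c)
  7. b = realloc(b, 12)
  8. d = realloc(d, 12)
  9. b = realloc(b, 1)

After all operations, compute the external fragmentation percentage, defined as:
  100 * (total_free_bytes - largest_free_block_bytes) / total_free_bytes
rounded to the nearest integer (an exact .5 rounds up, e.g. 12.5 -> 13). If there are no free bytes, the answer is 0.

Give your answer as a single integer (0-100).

Op 1: a = malloc(3) -> a = 0; heap: [0-2 ALLOC][3-32 FREE]
Op 2: free(a) -> (freed a); heap: [0-32 FREE]
Op 3: b = malloc(8) -> b = 0; heap: [0-7 ALLOC][8-32 FREE]
Op 4: c = malloc(9) -> c = 8; heap: [0-7 ALLOC][8-16 ALLOC][17-32 FREE]
Op 5: d = malloc(3) -> d = 17; heap: [0-7 ALLOC][8-16 ALLOC][17-19 ALLOC][20-32 FREE]
Op 6: free(c) -> (freed c); heap: [0-7 ALLOC][8-16 FREE][17-19 ALLOC][20-32 FREE]
Op 7: b = realloc(b, 12) -> b = 0; heap: [0-11 ALLOC][12-16 FREE][17-19 ALLOC][20-32 FREE]
Op 8: d = realloc(d, 12) -> d = 17; heap: [0-11 ALLOC][12-16 FREE][17-28 ALLOC][29-32 FREE]
Op 9: b = realloc(b, 1) -> b = 0; heap: [0-0 ALLOC][1-16 FREE][17-28 ALLOC][29-32 FREE]
Free blocks: [16 4] total_free=20 largest=16 -> 100*(20-16)/20 = 400/20 = 20

Answer: 20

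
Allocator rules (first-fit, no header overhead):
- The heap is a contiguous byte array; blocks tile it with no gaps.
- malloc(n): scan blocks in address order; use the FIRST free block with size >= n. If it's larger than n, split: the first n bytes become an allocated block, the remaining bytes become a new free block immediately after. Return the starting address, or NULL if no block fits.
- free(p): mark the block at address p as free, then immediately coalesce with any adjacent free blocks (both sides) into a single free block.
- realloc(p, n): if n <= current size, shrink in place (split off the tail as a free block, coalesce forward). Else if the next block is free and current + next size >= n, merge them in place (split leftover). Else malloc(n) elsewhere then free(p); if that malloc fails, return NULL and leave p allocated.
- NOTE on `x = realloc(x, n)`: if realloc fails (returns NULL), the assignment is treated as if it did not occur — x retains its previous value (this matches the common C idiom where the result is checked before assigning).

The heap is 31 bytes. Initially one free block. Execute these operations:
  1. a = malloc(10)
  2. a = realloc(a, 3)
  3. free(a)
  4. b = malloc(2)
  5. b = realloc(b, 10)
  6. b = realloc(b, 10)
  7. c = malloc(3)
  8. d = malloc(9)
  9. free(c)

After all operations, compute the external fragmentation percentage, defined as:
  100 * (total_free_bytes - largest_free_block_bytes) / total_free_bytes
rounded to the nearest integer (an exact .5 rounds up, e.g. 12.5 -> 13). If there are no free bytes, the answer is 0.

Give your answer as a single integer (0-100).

Op 1: a = malloc(10) -> a = 0; heap: [0-9 ALLOC][10-30 FREE]
Op 2: a = realloc(a, 3) -> a = 0; heap: [0-2 ALLOC][3-30 FREE]
Op 3: free(a) -> (freed a); heap: [0-30 FREE]
Op 4: b = malloc(2) -> b = 0; heap: [0-1 ALLOC][2-30 FREE]
Op 5: b = realloc(b, 10) -> b = 0; heap: [0-9 ALLOC][10-30 FREE]
Op 6: b = realloc(b, 10) -> b = 0; heap: [0-9 ALLOC][10-30 FREE]
Op 7: c = malloc(3) -> c = 10; heap: [0-9 ALLOC][10-12 ALLOC][13-30 FREE]
Op 8: d = malloc(9) -> d = 13; heap: [0-9 ALLOC][10-12 ALLOC][13-21 ALLOC][22-30 FREE]
Op 9: free(c) -> (freed c); heap: [0-9 ALLOC][10-12 FREE][13-21 ALLOC][22-30 FREE]
Free blocks: [3 9] total_free=12 largest=9 -> 100*(12-9)/12 = 300/12 = 25

Answer: 25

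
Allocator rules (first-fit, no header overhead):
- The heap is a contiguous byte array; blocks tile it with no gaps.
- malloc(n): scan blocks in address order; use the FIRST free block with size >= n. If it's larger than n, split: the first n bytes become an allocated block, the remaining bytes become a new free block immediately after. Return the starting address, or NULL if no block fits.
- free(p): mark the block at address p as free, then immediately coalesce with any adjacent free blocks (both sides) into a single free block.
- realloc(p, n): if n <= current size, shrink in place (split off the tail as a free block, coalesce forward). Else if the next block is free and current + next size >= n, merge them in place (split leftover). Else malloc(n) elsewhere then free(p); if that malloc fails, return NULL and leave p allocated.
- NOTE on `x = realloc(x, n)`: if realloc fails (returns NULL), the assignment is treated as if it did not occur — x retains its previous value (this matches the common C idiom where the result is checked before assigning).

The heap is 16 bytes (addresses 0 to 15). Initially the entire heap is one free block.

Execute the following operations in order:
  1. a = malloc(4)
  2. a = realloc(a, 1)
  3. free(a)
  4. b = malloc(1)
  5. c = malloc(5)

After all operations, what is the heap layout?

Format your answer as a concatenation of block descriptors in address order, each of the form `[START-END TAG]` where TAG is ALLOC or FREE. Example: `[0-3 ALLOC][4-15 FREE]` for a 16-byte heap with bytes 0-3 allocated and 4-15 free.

Op 1: a = malloc(4) -> a = 0; heap: [0-3 ALLOC][4-15 FREE]
Op 2: a = realloc(a, 1) -> a = 0; heap: [0-0 ALLOC][1-15 FREE]
Op 3: free(a) -> (freed a); heap: [0-15 FREE]
Op 4: b = malloc(1) -> b = 0; heap: [0-0 ALLOC][1-15 FREE]
Op 5: c = malloc(5) -> c = 1; heap: [0-0 ALLOC][1-5 ALLOC][6-15 FREE]

Answer: [0-0 ALLOC][1-5 ALLOC][6-15 FREE]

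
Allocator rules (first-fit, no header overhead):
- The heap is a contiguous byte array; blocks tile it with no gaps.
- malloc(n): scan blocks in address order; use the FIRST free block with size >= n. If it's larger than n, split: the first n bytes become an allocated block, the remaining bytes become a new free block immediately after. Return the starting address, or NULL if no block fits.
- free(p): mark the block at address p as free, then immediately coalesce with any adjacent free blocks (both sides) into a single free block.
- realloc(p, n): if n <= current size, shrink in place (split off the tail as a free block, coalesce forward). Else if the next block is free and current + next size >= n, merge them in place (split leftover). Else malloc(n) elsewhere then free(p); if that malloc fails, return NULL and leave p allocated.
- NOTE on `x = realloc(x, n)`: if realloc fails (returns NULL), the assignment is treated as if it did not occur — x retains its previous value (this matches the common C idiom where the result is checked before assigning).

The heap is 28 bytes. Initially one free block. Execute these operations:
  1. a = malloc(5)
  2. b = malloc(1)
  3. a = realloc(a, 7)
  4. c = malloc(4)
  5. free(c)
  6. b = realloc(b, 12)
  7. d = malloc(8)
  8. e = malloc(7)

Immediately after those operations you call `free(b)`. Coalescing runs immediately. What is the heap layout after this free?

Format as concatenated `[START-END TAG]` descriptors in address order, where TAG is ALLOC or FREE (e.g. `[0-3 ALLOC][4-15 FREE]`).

Answer: [0-5 FREE][6-12 ALLOC][13-27 FREE]

Derivation:
Op 1: a = malloc(5) -> a = 0; heap: [0-4 ALLOC][5-27 FREE]
Op 2: b = malloc(1) -> b = 5; heap: [0-4 ALLOC][5-5 ALLOC][6-27 FREE]
Op 3: a = realloc(a, 7) -> a = 6; heap: [0-4 FREE][5-5 ALLOC][6-12 ALLOC][13-27 FREE]
Op 4: c = malloc(4) -> c = 0; heap: [0-3 ALLOC][4-4 FREE][5-5 ALLOC][6-12 ALLOC][13-27 FREE]
Op 5: free(c) -> (freed c); heap: [0-4 FREE][5-5 ALLOC][6-12 ALLOC][13-27 FREE]
Op 6: b = realloc(b, 12) -> b = 13; heap: [0-5 FREE][6-12 ALLOC][13-24 ALLOC][25-27 FREE]
Op 7: d = malloc(8) -> d = NULL; heap: [0-5 FREE][6-12 ALLOC][13-24 ALLOC][25-27 FREE]
Op 8: e = malloc(7) -> e = NULL; heap: [0-5 FREE][6-12 ALLOC][13-24 ALLOC][25-27 FREE]
free(b): b = 13 -> block [13-24 ALLOC]; mark free, coalesce with adjacent free neighbors -> [0-5 FREE][6-12 ALLOC][13-27 FREE]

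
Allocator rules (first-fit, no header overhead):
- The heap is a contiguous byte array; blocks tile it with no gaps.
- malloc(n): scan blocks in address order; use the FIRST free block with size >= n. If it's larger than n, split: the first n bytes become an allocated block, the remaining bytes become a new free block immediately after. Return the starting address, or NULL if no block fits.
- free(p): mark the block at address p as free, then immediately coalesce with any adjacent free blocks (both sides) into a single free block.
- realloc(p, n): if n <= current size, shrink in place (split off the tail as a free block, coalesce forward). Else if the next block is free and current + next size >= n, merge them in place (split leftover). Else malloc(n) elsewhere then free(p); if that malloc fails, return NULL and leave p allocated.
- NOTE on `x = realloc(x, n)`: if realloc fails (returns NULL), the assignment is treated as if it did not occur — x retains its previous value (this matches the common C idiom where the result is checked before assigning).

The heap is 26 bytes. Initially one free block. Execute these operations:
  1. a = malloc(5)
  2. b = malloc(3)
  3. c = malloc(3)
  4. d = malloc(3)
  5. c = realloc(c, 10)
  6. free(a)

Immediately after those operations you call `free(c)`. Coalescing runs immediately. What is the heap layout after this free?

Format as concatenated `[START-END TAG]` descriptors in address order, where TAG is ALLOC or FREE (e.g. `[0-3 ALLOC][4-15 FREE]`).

Answer: [0-4 FREE][5-7 ALLOC][8-10 FREE][11-13 ALLOC][14-25 FREE]

Derivation:
Op 1: a = malloc(5) -> a = 0; heap: [0-4 ALLOC][5-25 FREE]
Op 2: b = malloc(3) -> b = 5; heap: [0-4 ALLOC][5-7 ALLOC][8-25 FREE]
Op 3: c = malloc(3) -> c = 8; heap: [0-4 ALLOC][5-7 ALLOC][8-10 ALLOC][11-25 FREE]
Op 4: d = malloc(3) -> d = 11; heap: [0-4 ALLOC][5-7 ALLOC][8-10 ALLOC][11-13 ALLOC][14-25 FREE]
Op 5: c = realloc(c, 10) -> c = 14; heap: [0-4 ALLOC][5-7 ALLOC][8-10 FREE][11-13 ALLOC][14-23 ALLOC][24-25 FREE]
Op 6: free(a) -> (freed a); heap: [0-4 FREE][5-7 ALLOC][8-10 FREE][11-13 ALLOC][14-23 ALLOC][24-25 FREE]
free(c): c = 14 -> block [14-23 ALLOC]; mark free, coalesce with adjacent free neighbors -> [0-4 FREE][5-7 ALLOC][8-10 FREE][11-13 ALLOC][14-25 FREE]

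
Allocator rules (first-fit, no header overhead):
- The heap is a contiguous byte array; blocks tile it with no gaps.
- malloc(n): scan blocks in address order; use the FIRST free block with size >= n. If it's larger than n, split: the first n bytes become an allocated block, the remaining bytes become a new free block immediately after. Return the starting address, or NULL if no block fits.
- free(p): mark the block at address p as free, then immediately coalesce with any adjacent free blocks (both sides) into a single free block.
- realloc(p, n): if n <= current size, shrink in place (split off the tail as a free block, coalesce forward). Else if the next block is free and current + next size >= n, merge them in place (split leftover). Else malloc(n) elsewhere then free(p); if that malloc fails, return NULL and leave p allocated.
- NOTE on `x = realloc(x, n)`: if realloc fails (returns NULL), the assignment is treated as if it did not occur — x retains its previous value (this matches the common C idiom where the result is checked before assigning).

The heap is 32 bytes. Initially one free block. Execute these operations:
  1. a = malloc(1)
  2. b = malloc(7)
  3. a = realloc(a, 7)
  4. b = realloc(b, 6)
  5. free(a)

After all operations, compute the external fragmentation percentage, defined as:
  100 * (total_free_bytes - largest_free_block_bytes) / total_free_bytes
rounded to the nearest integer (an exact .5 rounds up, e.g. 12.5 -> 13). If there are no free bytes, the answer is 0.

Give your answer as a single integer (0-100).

Answer: 4

Derivation:
Op 1: a = malloc(1) -> a = 0; heap: [0-0 ALLOC][1-31 FREE]
Op 2: b = malloc(7) -> b = 1; heap: [0-0 ALLOC][1-7 ALLOC][8-31 FREE]
Op 3: a = realloc(a, 7) -> a = 8; heap: [0-0 FREE][1-7 ALLOC][8-14 ALLOC][15-31 FREE]
Op 4: b = realloc(b, 6) -> b = 1; heap: [0-0 FREE][1-6 ALLOC][7-7 FREE][8-14 ALLOC][15-31 FREE]
Op 5: free(a) -> (freed a); heap: [0-0 FREE][1-6 ALLOC][7-31 FREE]
Free blocks: [1 25] total_free=26 largest=25 -> 100*(26-25)/26 = 100/26 ≈ 3.846 -> rounds to 4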